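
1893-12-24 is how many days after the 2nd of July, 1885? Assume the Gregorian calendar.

3097

Jul 2, 1885 → Jul 2, 1886: 365 days.
Jul 2, 1886 → Jul 2, 1887: 365 days.
Jul 2, 1887 → Jul 2, 1888: 366 days (Feb 29, 1888 is in that span).
Jul 2, 1888 → Jul 2, 1889: 365 days.
Jul 2, 1889 → Jul 2, 1890: 365 days.
Jul 2, 1890 → Jul 2, 1891: 365 days.
Jul 2, 1891 → Jul 2, 1892: 366 days (Feb 29, 1892 is in that span).
Jul 2, 1892 → Jul 2, 1893: 365 days.
Jul 2, 1893 → Aug 2, 1893: 31 days (July has 31).
Aug 2, 1893 → Sep 2, 1893: 31 days (August has 31).
Sep 2, 1893 → Oct 2, 1893: 30 days (September has 30).
Oct 2, 1893 → Nov 2, 1893: 31 days (October has 31).
Nov 2, 1893 → Dec 2, 1893: 30 days (November has 30).
Dec 2, 1893 → Dec 24, 1893: 22 days.
Total: 3097 days.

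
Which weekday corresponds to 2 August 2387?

Doomsday rule: the anchor day for the 2300s is Wednesday. For year 87: 87÷12 = 7 r 3, and 3÷4 = 0, so 7+3+0 = 10.
Wednesday + 10 ≡ Saturday — that's 2387's doomsday.
In August the doomsday date is Aug 8.
Aug 2 is 6 days before Aug 8; 6 mod 7 = 6, so Saturday − 6 = Sunday.

Sunday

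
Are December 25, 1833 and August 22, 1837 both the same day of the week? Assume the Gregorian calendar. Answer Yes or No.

From Dec 25, 1833 to Aug 22, 1837 is 1336 days.
1336 mod 7 = 6, so they are different weekdays.
(Dec 25, 1833 is a Wednesday; Aug 22, 1837 is a Tuesday.)

No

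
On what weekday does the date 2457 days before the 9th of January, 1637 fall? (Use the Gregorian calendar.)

First find the weekday of Jan 9, 1637. Doomsday rule: the anchor day for the 1600s is Tuesday. For year 37: 37÷12 = 3 r 1, and 1÷4 = 0, so 3+1+0 = 4.
Tuesday + 4 ≡ Saturday — that's 1637's doomsday.
In January the doomsday date is Jan 3 (1637 is not a leap year).
Jan 9 is 6 days after Jan 3; 6 mod 7 = 6, so Saturday + 6 = Friday.
2457 mod 7 = 0, so 2457 days before a Friday is Friday − 0 = Friday.

Friday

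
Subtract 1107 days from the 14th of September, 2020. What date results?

September 3, 2017

−366 (one year; includes Feb 29, 2020) → Sep 14, 2019 (741 left).
−365 (one year) → Sep 14, 2018 (376 left).
−14 → Aug 31, 2018 (end of Aug, 31 days; 362 left).
−31 → Jul 31, 2018 (end of Jul, 31 days; 331 left).
−31 → Jun 30, 2018 (end of Jun, 30 days; 300 left).
−30 → May 31, 2018 (end of May, 31 days; 270 left).
−31 → Apr 30, 2018 (end of Apr, 30 days; 239 left).
−30 → Mar 31, 2018 (end of Mar, 31 days; 209 left).
−31 → Feb 28, 2018 (end of Feb, 28 days; 178 left).
−28 → Jan 31, 2018 (end of Jan, 31 days; 150 left).
−31 → Dec 31, 2017 (end of Dec, 31 days; 119 left).
−31 → Nov 30, 2017 (end of Nov, 30 days; 88 left).
−30 → Oct 31, 2017 (end of Oct, 31 days; 58 left).
−31 → Sep 30, 2017 (end of Sep, 30 days; 27 left).
−27 → Sep 3, 2017.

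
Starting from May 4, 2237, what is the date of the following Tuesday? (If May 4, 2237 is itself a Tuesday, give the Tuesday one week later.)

May 4, 2237 is a Thursday.
From Thursday to the next Tuesday is 5 days.
May 4, 2237 + 5 = May 9, 2237.

May 9, 2237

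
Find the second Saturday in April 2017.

April 1, 2017 is a Saturday.
The first Saturday is therefore April 1 (same day).
The second Saturday is 1 + 1×7 = April 8.

April 8, 2017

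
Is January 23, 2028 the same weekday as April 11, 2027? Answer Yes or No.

From Apr 11, 2027 to Jan 23, 2028 is 287 days.
287 mod 7 = 0, so they are the same weekday.
(Apr 11, 2027 is a Sunday; Jan 23, 2028 is a Sunday.)

Yes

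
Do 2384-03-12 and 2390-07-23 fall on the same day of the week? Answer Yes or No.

From Mar 12, 2384 to Jul 23, 2390 is 2324 days.
2324 mod 7 = 0, so they are the same weekday.
(Mar 12, 2384 is a Monday; Jul 23, 2390 is a Monday.)

Yes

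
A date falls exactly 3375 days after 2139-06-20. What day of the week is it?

Jun 20, 2139 is a Saturday.
3375 mod 7 = 1, so 3375 days after a Saturday is Saturday + 1 = Sunday.

Sunday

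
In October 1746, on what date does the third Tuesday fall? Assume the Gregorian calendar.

October 18, 1746

October 1, 1746 is a Saturday.
The first Tuesday is therefore October 4 (3 days later).
The third Tuesday is 4 + 2×7 = October 18.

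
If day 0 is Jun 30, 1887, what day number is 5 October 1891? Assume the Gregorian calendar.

1558

Jun 30, 1887 → Jun 30, 1888: 366 days (Feb 29, 1888 is in that span).
Jun 30, 1888 → Jun 30, 1889: 365 days.
Jun 30, 1889 → Jun 30, 1890: 365 days.
Jun 30, 1890 → Jun 30, 1891: 365 days.
Jun 30, 1891 → Jul 30, 1891: 30 days (June has 30).
Jul 30, 1891 → Aug 30, 1891: 31 days (July has 31).
Aug 30, 1891 → Sep 30, 1891: 31 days (August has 31).
Sep 30, 1891 → Oct 5, 1891: 5 days.
Total: 1558 days.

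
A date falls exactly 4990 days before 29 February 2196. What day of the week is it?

Feb 29, 2196 is a Monday.
4990 mod 7 = 6, so 4990 days before a Monday is Monday − 6 = Tuesday.

Tuesday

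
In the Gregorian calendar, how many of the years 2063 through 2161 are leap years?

Multiples of 4 in [2063,2161]: 25.
Of those, multiples of 100: 1 (not leap unless ÷400).
Multiples of 400: 0.
Leap years = 25 − 1 + 0 = 24.

24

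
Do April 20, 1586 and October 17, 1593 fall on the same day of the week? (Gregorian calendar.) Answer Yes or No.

Yes

From Apr 20, 1586 to Oct 17, 1593 is 2737 days.
2737 mod 7 = 0, so they are the same weekday.
(Apr 20, 1586 is a Sunday; Oct 17, 1593 is a Sunday.)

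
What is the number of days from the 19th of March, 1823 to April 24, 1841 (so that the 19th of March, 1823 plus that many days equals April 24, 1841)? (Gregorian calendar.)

Mar 19, 1823 → Mar 19, 1824: 366 days (Feb 29, 1824 is in that span).
Mar 19, 1824 → Mar 19, 1825: 365 days.
Mar 19, 1825 → Mar 19, 1826: 365 days.
Mar 19, 1826 → Mar 19, 1827: 365 days.
Mar 19, 1827 → Mar 19, 1828: 366 days (Feb 29, 1828 is in that span).
Mar 19, 1828 → Mar 19, 1829: 365 days.
Mar 19, 1829 → Mar 19, 1830: 365 days.
Mar 19, 1830 → Mar 19, 1831: 365 days.
Mar 19, 1831 → Mar 19, 1832: 366 days (Feb 29, 1832 is in that span).
Mar 19, 1832 → Mar 19, 1833: 365 days.
Mar 19, 1833 → Mar 19, 1834: 365 days.
Mar 19, 1834 → Mar 19, 1835: 365 days.
Mar 19, 1835 → Mar 19, 1836: 366 days (Feb 29, 1836 is in that span).
Mar 19, 1836 → Mar 19, 1837: 365 days.
Mar 19, 1837 → Mar 19, 1838: 365 days.
Mar 19, 1838 → Mar 19, 1839: 365 days.
Mar 19, 1839 → Mar 19, 1840: 366 days (Feb 29, 1840 is in that span).
Mar 19, 1840 → Mar 19, 1841: 365 days.
Mar 19, 1841 → Apr 19, 1841: 31 days (March has 31).
Apr 19, 1841 → Apr 24, 1841: 5 days.
Total: 6611 days.

6611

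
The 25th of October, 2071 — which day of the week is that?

Doomsday rule: the anchor day for the 2000s is Tuesday. For year 71: 71÷12 = 5 r 11, and 11÷4 = 2, so 5+11+2 = 18.
Tuesday + 18 ≡ Saturday — that's 2071's doomsday.
In October the doomsday date is Oct 10.
Oct 25 is 15 days after Oct 10; 15 mod 7 = 1, so Saturday + 1 = Sunday.

Sunday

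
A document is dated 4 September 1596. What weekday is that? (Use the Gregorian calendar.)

Doomsday rule: the anchor day for the 1500s is Wednesday. For year 96: 96÷12 = 8 r 0, and 0÷4 = 0, so 8+0+0 = 8.
Wednesday + 8 ≡ Thursday — that's 1596's doomsday.
In September the doomsday date is Sep 5.
Sep 4 is 1 day before Sep 5; 1 mod 7 = 1, so Thursday − 1 = Wednesday.

Wednesday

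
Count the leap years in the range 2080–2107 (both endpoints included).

Multiples of 4 in [2080,2107]: 7.
Of those, multiples of 100: 1 (not leap unless ÷400).
Multiples of 400: 0.
Leap years = 7 − 1 + 0 = 6.

6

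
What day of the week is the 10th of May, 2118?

Doomsday rule: the anchor day for the 2100s is Sunday. For year 18: 18÷12 = 1 r 6, and 6÷4 = 1, so 1+6+1 = 8.
Sunday + 8 ≡ Monday — that's 2118's doomsday.
In May the doomsday date is May 9.
May 10 is 1 day after May 9; 1 mod 7 = 1, so Monday + 1 = Tuesday.

Tuesday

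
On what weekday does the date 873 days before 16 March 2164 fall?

Sunday

First find the weekday of Mar 16, 2164. Doomsday rule: the anchor day for the 2100s is Sunday. For year 64: 64÷12 = 5 r 4, and 4÷4 = 1, so 5+4+1 = 10.
Sunday + 10 ≡ Wednesday — that's 2164's doomsday.
In March the doomsday date is Mar 14.
Mar 16 is 2 days after Mar 14; 2 mod 7 = 2, so Wednesday + 2 = Friday.
873 mod 7 = 5, so 873 days before a Friday is Friday − 5 = Sunday.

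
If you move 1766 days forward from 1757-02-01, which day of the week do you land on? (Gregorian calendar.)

Thursday

First find the weekday of Feb 1, 1757. Doomsday rule: the anchor day for the 1700s is Sunday. For year 57: 57÷12 = 4 r 9, and 9÷4 = 2, so 4+9+2 = 15.
Sunday + 15 ≡ Monday — that's 1757's doomsday.
In February the doomsday date is Feb 28 (1757 is not a leap year).
Feb 1 is 27 days before Feb 28; 27 mod 7 = 6, so Monday − 6 = Tuesday.
1766 mod 7 = 2, so 1766 days after a Tuesday is Tuesday + 2 = Thursday.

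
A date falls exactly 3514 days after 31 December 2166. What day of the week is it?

Wednesday

First find the weekday of Dec 31, 2166. Doomsday rule: the anchor day for the 2100s is Sunday. For year 66: 66÷12 = 5 r 6, and 6÷4 = 1, so 5+6+1 = 12.
Sunday + 12 ≡ Friday — that's 2166's doomsday.
In December the doomsday date is Dec 12.
Dec 31 is 19 days after Dec 12; 19 mod 7 = 5, so Friday + 5 = Wednesday.
3514 mod 7 = 0, so 3514 days after a Wednesday is Wednesday + 0 = Wednesday.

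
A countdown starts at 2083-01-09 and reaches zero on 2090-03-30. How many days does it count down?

Jan 9, 2083 → Jan 9, 2084: 365 days.
Jan 9, 2084 → Jan 9, 2085: 366 days (Feb 29, 2084 is in that span).
Jan 9, 2085 → Jan 9, 2086: 365 days.
Jan 9, 2086 → Jan 9, 2087: 365 days.
Jan 9, 2087 → Jan 9, 2088: 365 days.
Jan 9, 2088 → Jan 9, 2089: 366 days (Feb 29, 2088 is in that span).
Jan 9, 2089 → Jan 9, 2090: 365 days.
Jan 9, 2090 → Feb 9, 2090: 31 days (January has 31).
Feb 9, 2090 → Mar 9, 2090: 28 days (February has 28).
Mar 9, 2090 → Mar 30, 2090: 21 days.
Total: 2637 days.

2637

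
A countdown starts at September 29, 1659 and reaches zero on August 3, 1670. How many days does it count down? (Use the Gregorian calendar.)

Sep 29, 1659 → Sep 29, 1660: 366 days (Feb 29, 1660 is in that span).
Sep 29, 1660 → Sep 29, 1661: 365 days.
Sep 29, 1661 → Sep 29, 1662: 365 days.
Sep 29, 1662 → Sep 29, 1663: 365 days.
Sep 29, 1663 → Sep 29, 1664: 366 days (Feb 29, 1664 is in that span).
Sep 29, 1664 → Sep 29, 1665: 365 days.
Sep 29, 1665 → Sep 29, 1666: 365 days.
Sep 29, 1666 → Sep 29, 1667: 365 days.
Sep 29, 1667 → Sep 29, 1668: 366 days (Feb 29, 1668 is in that span).
Sep 29, 1668 → Sep 29, 1669: 365 days.
Sep 29, 1669 → Oct 29, 1669: 30 days (September has 30).
Oct 29, 1669 → Nov 29, 1669: 31 days (October has 31).
Nov 29, 1669 → Dec 29, 1669: 30 days (November has 30).
Dec 29, 1669 → Jan 29, 1670: 31 days (December has 31).
Jan 29, 1670 → Feb 28, 1670: 30 days (January has 31).
Feb 28, 1670 → Mar 28, 1670: 28 days (February has 28).
Mar 28, 1670 → Apr 28, 1670: 31 days (March has 31).
Apr 28, 1670 → May 28, 1670: 30 days (April has 30).
May 28, 1670 → Jun 28, 1670: 31 days (May has 31).
Jun 28, 1670 → Jul 28, 1670: 30 days (June has 30).
Jul 28, 1670 → Aug 3, 1670: 6 days.
Total: 3961 days.

3961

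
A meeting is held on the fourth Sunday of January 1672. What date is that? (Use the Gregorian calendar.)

January 1, 1672 is a Friday.
The first Sunday is therefore January 3 (2 days later).
The fourth Sunday is 3 + 3×7 = January 24.

January 24, 1672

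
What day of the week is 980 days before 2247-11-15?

First find the weekday of Nov 15, 2247. Doomsday rule: the anchor day for the 2200s is Friday. For year 47: 47÷12 = 3 r 11, and 11÷4 = 2, so 3+11+2 = 16.
Friday + 16 ≡ Sunday — that's 2247's doomsday.
In November the doomsday date is Nov 7.
Nov 15 is 8 days after Nov 7; 8 mod 7 = 1, so Sunday + 1 = Monday.
980 mod 7 = 0, so 980 days before a Monday is Monday − 0 = Monday.

Monday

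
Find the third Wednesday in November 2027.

November 17, 2027

November 1, 2027 is a Monday.
The first Wednesday is therefore November 3 (2 days later).
The third Wednesday is 3 + 2×7 = November 17.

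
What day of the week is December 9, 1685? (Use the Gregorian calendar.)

Sunday

Doomsday rule: the anchor day for the 1600s is Tuesday. For year 85: 85÷12 = 7 r 1, and 1÷4 = 0, so 7+1+0 = 8.
Tuesday + 8 ≡ Wednesday — that's 1685's doomsday.
In December the doomsday date is Dec 12.
Dec 9 is 3 days before Dec 12; 3 mod 7 = 3, so Wednesday − 3 = Sunday.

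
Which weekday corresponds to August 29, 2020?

January 1, 2020 is a Wednesday.
Jan 1, 2020 → Feb 1, 2020: 31 days (January has 31).
Feb 1, 2020 → Mar 1, 2020: 29 days (February has 29).
Mar 1, 2020 → Apr 1, 2020: 31 days (March has 31).
Apr 1, 2020 → May 1, 2020: 30 days (April has 30).
May 1, 2020 → Jun 1, 2020: 31 days (May has 31).
Jun 1, 2020 → Jul 1, 2020: 30 days (June has 30).
Jul 1, 2020 → Aug 1, 2020: 31 days (July has 31).
Aug 1, 2020 → Aug 29, 2020: 28 days.
Total: 241 days.
241 mod 7 = 3, so Wednesday + 3 = Saturday.

Saturday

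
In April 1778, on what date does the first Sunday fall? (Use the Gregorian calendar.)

April 1, 1778 is a Wednesday.
The first Sunday is therefore April 5 (4 days later).

April 5, 1778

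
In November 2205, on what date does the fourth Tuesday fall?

November 1, 2205 is a Friday.
The first Tuesday is therefore November 5 (4 days later).
The fourth Tuesday is 5 + 3×7 = November 26.

November 26, 2205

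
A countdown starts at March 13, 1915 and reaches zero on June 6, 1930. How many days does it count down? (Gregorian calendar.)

5564

Mar 13, 1915 → Mar 13, 1916: 366 days (Feb 29, 1916 is in that span).
Mar 13, 1916 → Mar 13, 1917: 365 days.
Mar 13, 1917 → Mar 13, 1918: 365 days.
Mar 13, 1918 → Mar 13, 1919: 365 days.
Mar 13, 1919 → Mar 13, 1920: 366 days (Feb 29, 1920 is in that span).
Mar 13, 1920 → Mar 13, 1921: 365 days.
Mar 13, 1921 → Mar 13, 1922: 365 days.
Mar 13, 1922 → Mar 13, 1923: 365 days.
Mar 13, 1923 → Mar 13, 1924: 366 days (Feb 29, 1924 is in that span).
Mar 13, 1924 → Mar 13, 1925: 365 days.
Mar 13, 1925 → Mar 13, 1926: 365 days.
Mar 13, 1926 → Mar 13, 1927: 365 days.
Mar 13, 1927 → Mar 13, 1928: 366 days (Feb 29, 1928 is in that span).
Mar 13, 1928 → Mar 13, 1929: 365 days.
Mar 13, 1929 → Mar 13, 1930: 365 days.
Mar 13, 1930 → Apr 13, 1930: 31 days (March has 31).
Apr 13, 1930 → May 13, 1930: 30 days (April has 30).
May 13, 1930 → Jun 6, 1930: 24 days.
Total: 5564 days.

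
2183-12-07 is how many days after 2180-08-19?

Aug 19, 2180 → Aug 19, 2181: 365 days.
Aug 19, 2181 → Aug 19, 2182: 365 days.
Aug 19, 2182 → Aug 19, 2183: 365 days.
Aug 19, 2183 → Sep 19, 2183: 31 days (August has 31).
Sep 19, 2183 → Oct 19, 2183: 30 days (September has 30).
Oct 19, 2183 → Nov 19, 2183: 31 days (October has 31).
Nov 19, 2183 → Dec 7, 2183: 18 days.
Total: 1205 days.

1205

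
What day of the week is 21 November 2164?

Doomsday rule: the anchor day for the 2100s is Sunday. For year 64: 64÷12 = 5 r 4, and 4÷4 = 1, so 5+4+1 = 10.
Sunday + 10 ≡ Wednesday — that's 2164's doomsday.
In November the doomsday date is Nov 7.
Nov 21 is 14 days after Nov 7; 14 mod 7 = 0, so Wednesday + 0 = Wednesday.

Wednesday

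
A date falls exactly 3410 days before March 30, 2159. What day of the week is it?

Thursday

First find the weekday of Mar 30, 2159. Doomsday rule: the anchor day for the 2100s is Sunday. For year 59: 59÷12 = 4 r 11, and 11÷4 = 2, so 4+11+2 = 17.
Sunday + 17 ≡ Wednesday — that's 2159's doomsday.
In March the doomsday date is Mar 14.
Mar 30 is 16 days after Mar 14; 16 mod 7 = 2, so Wednesday + 2 = Friday.
3410 mod 7 = 1, so 3410 days before a Friday is Friday − 1 = Thursday.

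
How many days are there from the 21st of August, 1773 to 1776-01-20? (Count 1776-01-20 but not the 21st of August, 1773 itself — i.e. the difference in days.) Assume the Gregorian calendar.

Aug 21, 1773 → Aug 21, 1774: 365 days.
Aug 21, 1774 → Aug 21, 1775: 365 days.
Aug 21, 1775 → Sep 21, 1775: 31 days (August has 31).
Sep 21, 1775 → Oct 21, 1775: 30 days (September has 30).
Oct 21, 1775 → Nov 21, 1775: 31 days (October has 31).
Nov 21, 1775 → Dec 21, 1775: 30 days (November has 30).
Dec 21, 1775 → Jan 20, 1776: 30 days.
Total: 882 days.

882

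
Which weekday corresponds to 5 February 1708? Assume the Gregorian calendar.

Doomsday rule: the anchor day for the 1700s is Sunday. For year 08: 8÷12 = 0 r 8, and 8÷4 = 2, so 0+8+2 = 10.
Sunday + 10 ≡ Wednesday — that's 1708's doomsday.
In February the doomsday date is Feb 29 (1708 is a leap year (divisible by 4)).
Feb 5 is 24 days before Feb 29; 24 mod 7 = 3, so Wednesday − 3 = Sunday.

Sunday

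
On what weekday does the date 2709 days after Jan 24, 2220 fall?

Jan 24, 2220 is a Monday.
2709 mod 7 = 0, so 2709 days after a Monday is Monday + 0 = Monday.

Monday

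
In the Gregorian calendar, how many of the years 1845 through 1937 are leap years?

22

Multiples of 4 in [1845,1937]: 23.
Of those, multiples of 100: 1 (not leap unless ÷400).
Multiples of 400: 0.
Leap years = 23 − 1 + 0 = 22.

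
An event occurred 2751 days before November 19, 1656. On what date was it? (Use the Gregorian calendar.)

−366 (one year; includes Feb 29, 1656) → Nov 19, 1655 (2385 left).
−365 (one year) → Nov 19, 1654 (2020 left).
−365 (one year) → Nov 19, 1653 (1655 left).
−365 (one year) → Nov 19, 1652 (1290 left).
−366 (one year; includes Feb 29, 1652) → Nov 19, 1651 (924 left).
−365 (one year) → Nov 19, 1650 (559 left).
−365 (one year) → Nov 19, 1649 (194 left).
−19 → Oct 31, 1649 (end of Oct, 31 days; 175 left).
−31 → Sep 30, 1649 (end of Sep, 30 days; 144 left).
−30 → Aug 31, 1649 (end of Aug, 31 days; 114 left).
−31 → Jul 31, 1649 (end of Jul, 31 days; 83 left).
−31 → Jun 30, 1649 (end of Jun, 30 days; 52 left).
−30 → May 31, 1649 (end of May, 31 days; 22 left).
−22 → May 9, 1649.

May 9, 1649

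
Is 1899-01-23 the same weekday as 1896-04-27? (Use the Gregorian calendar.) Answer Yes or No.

Yes

From Apr 27, 1896 to Jan 23, 1899 is 1001 days.
1001 mod 7 = 0, so they are the same weekday.
(Apr 27, 1896 is a Monday; Jan 23, 1899 is a Monday.)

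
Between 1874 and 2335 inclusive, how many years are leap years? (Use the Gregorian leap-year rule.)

Multiples of 4 in [1874,2335]: 115.
Of those, multiples of 100: 5 (not leap unless ÷400).
Multiples of 400: 1.
Leap years = 115 − 5 + 1 = 111.

111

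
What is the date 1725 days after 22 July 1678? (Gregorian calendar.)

April 12, 1683

+365 (one year) → Jul 22, 1679 (1360 left).
+366 (one year; includes Feb 29, 1680) → Jul 22, 1680 (994 left).
+365 (one year) → Jul 22, 1681 (629 left).
+365 (one year) → Jul 22, 1682 (264 left).
Jul has 31 days: +10 → Aug 1, 1682 (254 left).
Aug has 31 days: +31 → Sep 1, 1682 (223 left).
Sep has 30 days: +30 → Oct 1, 1682 (193 left).
Oct has 31 days: +31 → Nov 1, 1682 (162 left).
Nov has 30 days: +30 → Dec 1, 1682 (132 left).
Dec has 31 days: +31 → Jan 1, 1683 (101 left).
Jan has 31 days: +31 → Feb 1, 1683 (70 left).
Feb has 28 days: +28 → Mar 1, 1683 (42 left).
Mar has 31 days: +31 → Apr 1, 1683 (11 left).
+11 → Apr 12, 1683.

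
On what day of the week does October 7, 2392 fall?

Wednesday

Doomsday rule: the anchor day for the 2300s is Wednesday. For year 92: 92÷12 = 7 r 8, and 8÷4 = 2, so 7+8+2 = 17.
Wednesday + 17 ≡ Saturday — that's 2392's doomsday.
In October the doomsday date is Oct 10.
Oct 7 is 3 days before Oct 10; 3 mod 7 = 3, so Saturday − 3 = Wednesday.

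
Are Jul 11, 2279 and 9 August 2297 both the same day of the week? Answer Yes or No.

From Jul 11, 2279 to Aug 9, 2297 is 6604 days.
6604 mod 7 = 3, so they are different weekdays.
(Jul 11, 2279 is a Friday; Aug 9, 2297 is a Monday.)

No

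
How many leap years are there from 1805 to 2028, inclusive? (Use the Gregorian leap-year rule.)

55

Multiples of 4 in [1805,2028]: 56.
Of those, multiples of 100: 2 (not leap unless ÷400).
Multiples of 400: 1.
Leap years = 56 − 2 + 1 = 55.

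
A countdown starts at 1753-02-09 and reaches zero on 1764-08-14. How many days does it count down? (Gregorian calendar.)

4204

Feb 9, 1753 → Feb 9, 1754: 365 days.
Feb 9, 1754 → Feb 9, 1755: 365 days.
Feb 9, 1755 → Feb 9, 1756: 365 days.
Feb 9, 1756 → Feb 9, 1757: 366 days (Feb 29, 1756 is in that span).
Feb 9, 1757 → Feb 9, 1758: 365 days.
Feb 9, 1758 → Feb 9, 1759: 365 days.
Feb 9, 1759 → Feb 9, 1760: 365 days.
Feb 9, 1760 → Feb 9, 1761: 366 days (Feb 29, 1760 is in that span).
Feb 9, 1761 → Feb 9, 1762: 365 days.
Feb 9, 1762 → Feb 9, 1763: 365 days.
Feb 9, 1763 → Feb 9, 1764: 365 days.
Feb 9, 1764 → Mar 9, 1764: 29 days (February has 29).
Mar 9, 1764 → Apr 9, 1764: 31 days (March has 31).
Apr 9, 1764 → May 9, 1764: 30 days (April has 30).
May 9, 1764 → Jun 9, 1764: 31 days (May has 31).
Jun 9, 1764 → Jul 9, 1764: 30 days (June has 30).
Jul 9, 1764 → Aug 9, 1764: 31 days (July has 31).
Aug 9, 1764 → Aug 14, 1764: 5 days.
Total: 4204 days.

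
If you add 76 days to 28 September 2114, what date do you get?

Sep has 30 days: +3 → Oct 1, 2114 (73 left).
Oct has 31 days: +31 → Nov 1, 2114 (42 left).
Nov has 30 days: +30 → Dec 1, 2114 (12 left).
+12 → Dec 13, 2114.

December 13, 2114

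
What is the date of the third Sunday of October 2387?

October 18, 2387

October 1, 2387 is a Thursday.
The first Sunday is therefore October 4 (3 days later).
The third Sunday is 4 + 2×7 = October 18.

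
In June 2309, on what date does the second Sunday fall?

June 13, 2309

June 1, 2309 is a Tuesday.
The first Sunday is therefore June 6 (5 days later).
The second Sunday is 6 + 1×7 = June 13.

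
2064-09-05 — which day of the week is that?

Friday

Doomsday rule: the anchor day for the 2000s is Tuesday. For year 64: 64÷12 = 5 r 4, and 4÷4 = 1, so 5+4+1 = 10.
Tuesday + 10 ≡ Friday — that's 2064's doomsday.
In September the doomsday date is Sep 5.
Sep 5 is the doomsday itself: Friday.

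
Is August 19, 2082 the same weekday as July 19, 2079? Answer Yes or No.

From Jul 19, 2079 to Aug 19, 2082 is 1127 days.
1127 mod 7 = 0, so they are the same weekday.
(Jul 19, 2079 is a Wednesday; Aug 19, 2082 is a Wednesday.)

Yes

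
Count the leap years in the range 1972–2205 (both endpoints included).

Multiples of 4 in [1972,2205]: 59.
Of those, multiples of 100: 3 (not leap unless ÷400).
Multiples of 400: 1.
Leap years = 59 − 3 + 1 = 57.

57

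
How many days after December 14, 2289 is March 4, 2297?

2637

Dec 14, 2289 → Dec 14, 2290: 365 days.
Dec 14, 2290 → Dec 14, 2291: 365 days.
Dec 14, 2291 → Dec 14, 2292: 366 days (Feb 29, 2292 is in that span).
Dec 14, 2292 → Dec 14, 2293: 365 days.
Dec 14, 2293 → Dec 14, 2294: 365 days.
Dec 14, 2294 → Dec 14, 2295: 365 days.
Dec 14, 2295 → Dec 14, 2296: 366 days (Feb 29, 2296 is in that span).
Dec 14, 2296 → Jan 14, 2297: 31 days (December has 31).
Jan 14, 2297 → Feb 14, 2297: 31 days (January has 31).
Feb 14, 2297 → Mar 4, 2297: 18 days.
Total: 2637 days.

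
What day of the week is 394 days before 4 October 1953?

Friday

First find the weekday of Oct 4, 1953. Doomsday rule: the anchor day for the 1900s is Wednesday. For year 53: 53÷12 = 4 r 5, and 5÷4 = 1, so 4+5+1 = 10.
Wednesday + 10 ≡ Saturday — that's 1953's doomsday.
In October the doomsday date is Oct 10.
Oct 4 is 6 days before Oct 10; 6 mod 7 = 6, so Saturday − 6 = Sunday.
394 mod 7 = 2, so 394 days before a Sunday is Sunday − 2 = Friday.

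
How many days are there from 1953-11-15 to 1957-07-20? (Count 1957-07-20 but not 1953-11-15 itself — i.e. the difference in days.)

Nov 15, 1953 → Nov 15, 1954: 365 days.
Nov 15, 1954 → Nov 15, 1955: 365 days.
Nov 15, 1955 → Nov 15, 1956: 366 days (Feb 29, 1956 is in that span).
Nov 15, 1956 → Dec 15, 1956: 30 days (November has 30).
Dec 15, 1956 → Jan 15, 1957: 31 days (December has 31).
Jan 15, 1957 → Feb 15, 1957: 31 days (January has 31).
Feb 15, 1957 → Mar 15, 1957: 28 days (February has 28).
Mar 15, 1957 → Apr 15, 1957: 31 days (March has 31).
Apr 15, 1957 → May 15, 1957: 30 days (April has 30).
May 15, 1957 → Jun 15, 1957: 31 days (May has 31).
Jun 15, 1957 → Jul 15, 1957: 30 days (June has 30).
Jul 15, 1957 → Jul 20, 1957: 5 days.
Total: 1343 days.

1343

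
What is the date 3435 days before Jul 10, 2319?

February 12, 2310

−365 (one year) → Jul 10, 2318 (3070 left).
−365 (one year) → Jul 10, 2317 (2705 left).
−365 (one year) → Jul 10, 2316 (2340 left).
−366 (one year; includes Feb 29, 2316) → Jul 10, 2315 (1974 left).
−365 (one year) → Jul 10, 2314 (1609 left).
−365 (one year) → Jul 10, 2313 (1244 left).
−365 (one year) → Jul 10, 2312 (879 left).
−366 (one year; includes Feb 29, 2312) → Jul 10, 2311 (513 left).
−365 (one year) → Jul 10, 2310 (148 left).
−10 → Jun 30, 2310 (end of Jun, 30 days; 138 left).
−30 → May 31, 2310 (end of May, 31 days; 108 left).
−31 → Apr 30, 2310 (end of Apr, 30 days; 77 left).
−30 → Mar 31, 2310 (end of Mar, 31 days; 47 left).
−31 → Feb 28, 2310 (end of Feb, 28 days; 16 left).
−16 → Feb 12, 2310.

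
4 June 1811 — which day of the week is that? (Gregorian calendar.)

Tuesday

Doomsday rule: the anchor day for the 1800s is Friday. For year 11: 11÷12 = 0 r 11, and 11÷4 = 2, so 0+11+2 = 13.
Friday + 13 ≡ Thursday — that's 1811's doomsday.
In June the doomsday date is Jun 6.
Jun 4 is 2 days before Jun 6; 2 mod 7 = 2, so Thursday − 2 = Tuesday.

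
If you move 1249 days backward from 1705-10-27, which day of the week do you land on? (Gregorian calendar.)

Saturday

Oct 27, 1705 is a Tuesday.
1249 mod 7 = 3, so 1249 days before a Tuesday is Tuesday − 3 = Saturday.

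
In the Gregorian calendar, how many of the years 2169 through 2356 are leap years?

Multiples of 4 in [2169,2356]: 47.
Of those, multiples of 100: 2 (not leap unless ÷400).
Multiples of 400: 0.
Leap years = 47 − 2 + 0 = 45.

45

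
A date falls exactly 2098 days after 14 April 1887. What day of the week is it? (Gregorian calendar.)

Tuesday

Apr 14, 1887 is a Thursday.
2098 mod 7 = 5, so 2098 days after a Thursday is Thursday + 5 = Tuesday.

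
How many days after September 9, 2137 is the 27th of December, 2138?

Sep 9, 2137 → Sep 9, 2138: 365 days.
Sep 9, 2138 → Oct 9, 2138: 30 days (September has 30).
Oct 9, 2138 → Nov 9, 2138: 31 days (October has 31).
Nov 9, 2138 → Dec 9, 2138: 30 days (November has 30).
Dec 9, 2138 → Dec 27, 2138: 18 days.
Total: 474 days.

474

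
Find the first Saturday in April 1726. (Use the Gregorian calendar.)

April 6, 1726

April 1, 1726 is a Monday.
The first Saturday is therefore April 6 (5 days later).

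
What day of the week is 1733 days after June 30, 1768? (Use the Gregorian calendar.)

Monday

First find the weekday of Jun 30, 1768. Doomsday rule: the anchor day for the 1700s is Sunday. For year 68: 68÷12 = 5 r 8, and 8÷4 = 2, so 5+8+2 = 15.
Sunday + 15 ≡ Monday — that's 1768's doomsday.
In June the doomsday date is Jun 6.
Jun 30 is 24 days after Jun 6; 24 mod 7 = 3, so Monday + 3 = Thursday.
1733 mod 7 = 4, so 1733 days after a Thursday is Thursday + 4 = Monday.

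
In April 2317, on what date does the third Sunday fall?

April 15, 2317

April 1, 2317 is a Sunday.
The first Sunday is therefore April 1 (same day).
The third Sunday is 1 + 2×7 = April 15.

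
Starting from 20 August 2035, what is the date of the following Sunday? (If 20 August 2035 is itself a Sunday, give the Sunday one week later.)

August 26, 2035

Aug 20, 2035 is a Monday.
From Monday to the next Sunday is 6 days.
Aug 20, 2035 + 6 = Aug 26, 2035.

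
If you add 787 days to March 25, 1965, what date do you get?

May 21, 1967

+365 (one year) → Mar 25, 1966 (422 left).
+365 (one year) → Mar 25, 1967 (57 left).
Mar has 31 days: +7 → Apr 1, 1967 (50 left).
Apr has 30 days: +30 → May 1, 1967 (20 left).
+20 → May 21, 1967.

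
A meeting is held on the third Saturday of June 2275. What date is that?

June 19, 2275

June 1, 2275 is a Tuesday.
The first Saturday is therefore June 5 (4 days later).
The third Saturday is 5 + 2×7 = June 19.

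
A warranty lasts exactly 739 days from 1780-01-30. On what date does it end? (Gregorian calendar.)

February 7, 1782

+366 (one year; includes Feb 29, 1780) → Jan 30, 1781 (373 left).
Jan has 31 days: +2 → Feb 1, 1781 (371 left).
Feb has 28 days: +28 → Mar 1, 1781 (343 left).
Mar has 31 days: +31 → Apr 1, 1781 (312 left).
Apr has 30 days: +30 → May 1, 1781 (282 left).
May has 31 days: +31 → Jun 1, 1781 (251 left).
Jun has 30 days: +30 → Jul 1, 1781 (221 left).
Jul has 31 days: +31 → Aug 1, 1781 (190 left).
Aug has 31 days: +31 → Sep 1, 1781 (159 left).
Sep has 30 days: +30 → Oct 1, 1781 (129 left).
Oct has 31 days: +31 → Nov 1, 1781 (98 left).
Nov has 30 days: +30 → Dec 1, 1781 (68 left).
Dec has 31 days: +31 → Jan 1, 1782 (37 left).
Jan has 31 days: +31 → Feb 1, 1782 (6 left).
+6 → Feb 7, 1782.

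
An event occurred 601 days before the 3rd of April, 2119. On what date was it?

−365 (one year) → Apr 3, 2118 (236 left).
−3 → Mar 31, 2118 (end of Mar, 31 days; 233 left).
−31 → Feb 28, 2118 (end of Feb, 28 days; 202 left).
−28 → Jan 31, 2118 (end of Jan, 31 days; 174 left).
−31 → Dec 31, 2117 (end of Dec, 31 days; 143 left).
−31 → Nov 30, 2117 (end of Nov, 30 days; 112 left).
−30 → Oct 31, 2117 (end of Oct, 31 days; 82 left).
−31 → Sep 30, 2117 (end of Sep, 30 days; 51 left).
−30 → Aug 31, 2117 (end of Aug, 31 days; 21 left).
−21 → Aug 10, 2117.

August 10, 2117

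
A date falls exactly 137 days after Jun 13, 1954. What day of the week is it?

Thursday

First find the weekday of Jun 13, 1954. Doomsday rule: the anchor day for the 1900s is Wednesday. For year 54: 54÷12 = 4 r 6, and 6÷4 = 1, so 4+6+1 = 11.
Wednesday + 11 ≡ Sunday — that's 1954's doomsday.
In June the doomsday date is Jun 6.
Jun 13 is 7 days after Jun 6; 7 mod 7 = 0, so Sunday + 0 = Sunday.
137 mod 7 = 4, so 137 days after a Sunday is Sunday + 4 = Thursday.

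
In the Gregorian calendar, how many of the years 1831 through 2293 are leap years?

113

Multiples of 4 in [1831,2293]: 116.
Of those, multiples of 100: 4 (not leap unless ÷400).
Multiples of 400: 1.
Leap years = 116 − 4 + 1 = 113.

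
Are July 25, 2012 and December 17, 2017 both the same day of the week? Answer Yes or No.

From Jul 25, 2012 to Dec 17, 2017 is 1971 days.
1971 mod 7 = 4, so they are different weekdays.
(Jul 25, 2012 is a Wednesday; Dec 17, 2017 is a Sunday.)

No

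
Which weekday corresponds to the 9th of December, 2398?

Doomsday rule: the anchor day for the 2300s is Wednesday. For year 98: 98÷12 = 8 r 2, and 2÷4 = 0, so 8+2+0 = 10.
Wednesday + 10 ≡ Saturday — that's 2398's doomsday.
In December the doomsday date is Dec 12.
Dec 9 is 3 days before Dec 12; 3 mod 7 = 3, so Saturday − 3 = Wednesday.

Wednesday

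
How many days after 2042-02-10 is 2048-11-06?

Feb 10, 2042 → Feb 10, 2043: 365 days.
Feb 10, 2043 → Feb 10, 2044: 365 days.
Feb 10, 2044 → Feb 10, 2045: 366 days (Feb 29, 2044 is in that span).
Feb 10, 2045 → Feb 10, 2046: 365 days.
Feb 10, 2046 → Feb 10, 2047: 365 days.
Feb 10, 2047 → Feb 10, 2048: 365 days.
Feb 10, 2048 → Mar 10, 2048: 29 days (February has 29).
Mar 10, 2048 → Apr 10, 2048: 31 days (March has 31).
Apr 10, 2048 → May 10, 2048: 30 days (April has 30).
May 10, 2048 → Jun 10, 2048: 31 days (May has 31).
Jun 10, 2048 → Jul 10, 2048: 30 days (June has 30).
Jul 10, 2048 → Aug 10, 2048: 31 days (July has 31).
Aug 10, 2048 → Sep 10, 2048: 31 days (August has 31).
Sep 10, 2048 → Oct 10, 2048: 30 days (September has 30).
Oct 10, 2048 → Nov 6, 2048: 27 days.
Total: 2461 days.

2461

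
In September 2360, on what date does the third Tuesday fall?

September 20, 2360

September 1, 2360 is a Thursday.
The first Tuesday is therefore September 6 (5 days later).
The third Tuesday is 6 + 2×7 = September 20.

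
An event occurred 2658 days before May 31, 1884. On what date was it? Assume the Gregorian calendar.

February 19, 1877

−366 (one year; includes Feb 29, 1884) → May 31, 1883 (2292 left).
−365 (one year) → May 31, 1882 (1927 left).
−365 (one year) → May 31, 1881 (1562 left).
−365 (one year) → May 31, 1880 (1197 left).
−366 (one year; includes Feb 29, 1880) → May 31, 1879 (831 left).
−365 (one year) → May 31, 1878 (466 left).
−365 (one year) → May 31, 1877 (101 left).
−31 → Apr 30, 1877 (end of Apr, 30 days; 70 left).
−30 → Mar 31, 1877 (end of Mar, 31 days; 40 left).
−31 → Feb 28, 1877 (end of Feb, 28 days; 9 left).
−9 → Feb 19, 1877.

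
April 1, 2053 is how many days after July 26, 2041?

Jul 26, 2041 → Jul 26, 2042: 365 days.
Jul 26, 2042 → Jul 26, 2043: 365 days.
Jul 26, 2043 → Jul 26, 2044: 366 days (Feb 29, 2044 is in that span).
Jul 26, 2044 → Jul 26, 2045: 365 days.
Jul 26, 2045 → Jul 26, 2046: 365 days.
Jul 26, 2046 → Jul 26, 2047: 365 days.
Jul 26, 2047 → Jul 26, 2048: 366 days (Feb 29, 2048 is in that span).
Jul 26, 2048 → Jul 26, 2049: 365 days.
Jul 26, 2049 → Jul 26, 2050: 365 days.
Jul 26, 2050 → Jul 26, 2051: 365 days.
Jul 26, 2051 → Jul 26, 2052: 366 days (Feb 29, 2052 is in that span).
Jul 26, 2052 → Aug 26, 2052: 31 days (July has 31).
Aug 26, 2052 → Sep 26, 2052: 31 days (August has 31).
Sep 26, 2052 → Oct 26, 2052: 30 days (September has 30).
Oct 26, 2052 → Nov 26, 2052: 31 days (October has 31).
Nov 26, 2052 → Dec 26, 2052: 30 days (November has 30).
Dec 26, 2052 → Jan 26, 2053: 31 days (December has 31).
Jan 26, 2053 → Feb 26, 2053: 31 days (January has 31).
Feb 26, 2053 → Mar 26, 2053: 28 days (February has 28).
Mar 26, 2053 → Apr 1, 2053: 6 days.
Total: 4267 days.

4267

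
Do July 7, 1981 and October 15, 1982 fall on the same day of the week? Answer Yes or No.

No

From Jul 7, 1981 to Oct 15, 1982 is 465 days.
465 mod 7 = 3, so they are different weekdays.
(Jul 7, 1981 is a Tuesday; Oct 15, 1982 is a Friday.)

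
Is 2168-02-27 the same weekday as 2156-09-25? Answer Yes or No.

From Sep 25, 2156 to Feb 27, 2168 is 4172 days.
4172 mod 7 = 0, so they are the same weekday.
(Sep 25, 2156 is a Saturday; Feb 27, 2168 is a Saturday.)

Yes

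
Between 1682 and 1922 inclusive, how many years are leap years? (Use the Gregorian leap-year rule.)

57

Multiples of 4 in [1682,1922]: 60.
Of those, multiples of 100: 3 (not leap unless ÷400).
Multiples of 400: 0.
Leap years = 60 − 3 + 0 = 57.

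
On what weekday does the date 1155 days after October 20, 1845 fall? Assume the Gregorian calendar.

First find the weekday of Oct 20, 1845. Doomsday rule: the anchor day for the 1800s is Friday. For year 45: 45÷12 = 3 r 9, and 9÷4 = 2, so 3+9+2 = 14.
Friday + 14 ≡ Friday — that's 1845's doomsday.
In October the doomsday date is Oct 10.
Oct 20 is 10 days after Oct 10; 10 mod 7 = 3, so Friday + 3 = Monday.
1155 mod 7 = 0, so 1155 days after a Monday is Monday + 0 = Monday.

Monday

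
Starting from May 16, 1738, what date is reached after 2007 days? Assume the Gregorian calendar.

November 13, 1743

+365 (one year) → May 16, 1739 (1642 left).
+366 (one year; includes Feb 29, 1740) → May 16, 1740 (1276 left).
+365 (one year) → May 16, 1741 (911 left).
+365 (one year) → May 16, 1742 (546 left).
+365 (one year) → May 16, 1743 (181 left).
May has 31 days: +16 → Jun 1, 1743 (165 left).
Jun has 30 days: +30 → Jul 1, 1743 (135 left).
Jul has 31 days: +31 → Aug 1, 1743 (104 left).
Aug has 31 days: +31 → Sep 1, 1743 (73 left).
Sep has 30 days: +30 → Oct 1, 1743 (43 left).
Oct has 31 days: +31 → Nov 1, 1743 (12 left).
+12 → Nov 13, 1743.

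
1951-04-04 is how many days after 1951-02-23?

40

Feb 23, 1951 → Mar 23, 1951: 28 days (February has 28).
Mar 23, 1951 → Apr 4, 1951: 12 days.
Total: 40 days.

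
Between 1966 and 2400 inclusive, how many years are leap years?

106

Multiples of 4 in [1966,2400]: 109.
Of those, multiples of 100: 5 (not leap unless ÷400).
Multiples of 400: 2.
Leap years = 109 − 5 + 2 = 106.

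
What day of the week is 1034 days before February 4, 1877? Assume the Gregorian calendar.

Tuesday

First find the weekday of Feb 4, 1877. Doomsday rule: the anchor day for the 1800s is Friday. For year 77: 77÷12 = 6 r 5, and 5÷4 = 1, so 6+5+1 = 12.
Friday + 12 ≡ Wednesday — that's 1877's doomsday.
In February the doomsday date is Feb 28 (1877 is not a leap year).
Feb 4 is 24 days before Feb 28; 24 mod 7 = 3, so Wednesday − 3 = Sunday.
1034 mod 7 = 5, so 1034 days before a Sunday is Sunday − 5 = Tuesday.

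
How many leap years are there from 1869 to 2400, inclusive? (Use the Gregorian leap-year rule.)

Multiples of 4 in [1869,2400]: 133.
Of those, multiples of 100: 6 (not leap unless ÷400).
Multiples of 400: 2.
Leap years = 133 − 6 + 2 = 129.

129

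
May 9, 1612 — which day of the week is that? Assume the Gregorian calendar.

Doomsday rule: the anchor day for the 1600s is Tuesday. For year 12: 12÷12 = 1 r 0, and 0÷4 = 0, so 1+0+0 = 1.
Tuesday + 1 ≡ Wednesday — that's 1612's doomsday.
In May the doomsday date is May 9.
May 9 is the doomsday itself: Wednesday.

Wednesday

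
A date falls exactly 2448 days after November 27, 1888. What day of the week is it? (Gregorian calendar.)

First find the weekday of Nov 27, 1888. Doomsday rule: the anchor day for the 1800s is Friday. For year 88: 88÷12 = 7 r 4, and 4÷4 = 1, so 7+4+1 = 12.
Friday + 12 ≡ Wednesday — that's 1888's doomsday.
In November the doomsday date is Nov 7.
Nov 27 is 20 days after Nov 7; 20 mod 7 = 6, so Wednesday + 6 = Tuesday.
2448 mod 7 = 5, so 2448 days after a Tuesday is Tuesday + 5 = Sunday.

Sunday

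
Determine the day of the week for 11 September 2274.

Friday

Doomsday rule: the anchor day for the 2200s is Friday. For year 74: 74÷12 = 6 r 2, and 2÷4 = 0, so 6+2+0 = 8.
Friday + 8 ≡ Saturday — that's 2274's doomsday.
In September the doomsday date is Sep 5.
Sep 11 is 6 days after Sep 5; 6 mod 7 = 6, so Saturday + 6 = Friday.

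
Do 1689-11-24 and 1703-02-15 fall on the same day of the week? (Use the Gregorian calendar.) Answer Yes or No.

Yes

From Nov 24, 1689 to Feb 15, 1703 is 4830 days.
4830 mod 7 = 0, so they are the same weekday.
(Nov 24, 1689 is a Thursday; Feb 15, 1703 is a Thursday.)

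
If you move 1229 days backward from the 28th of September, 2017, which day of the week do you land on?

Sunday

First find the weekday of Sep 28, 2017. Doomsday rule: the anchor day for the 2000s is Tuesday. For year 17: 17÷12 = 1 r 5, and 5÷4 = 1, so 1+5+1 = 7.
Tuesday + 7 ≡ Tuesday — that's 2017's doomsday.
In September the doomsday date is Sep 5.
Sep 28 is 23 days after Sep 5; 23 mod 7 = 2, so Tuesday + 2 = Thursday.
1229 mod 7 = 4, so 1229 days before a Thursday is Thursday − 4 = Sunday.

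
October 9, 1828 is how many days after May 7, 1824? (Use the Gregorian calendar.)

May 7, 1824 → May 7, 1825: 365 days.
May 7, 1825 → May 7, 1826: 365 days.
May 7, 1826 → May 7, 1827: 365 days.
May 7, 1827 → May 7, 1828: 366 days (Feb 29, 1828 is in that span).
May 7, 1828 → Jun 7, 1828: 31 days (May has 31).
Jun 7, 1828 → Jul 7, 1828: 30 days (June has 30).
Jul 7, 1828 → Aug 7, 1828: 31 days (July has 31).
Aug 7, 1828 → Sep 7, 1828: 31 days (August has 31).
Sep 7, 1828 → Oct 7, 1828: 30 days (September has 30).
Oct 7, 1828 → Oct 9, 1828: 2 days.
Total: 1616 days.

1616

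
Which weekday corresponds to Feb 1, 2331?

Sunday

Doomsday rule: the anchor day for the 2300s is Wednesday. For year 31: 31÷12 = 2 r 7, and 7÷4 = 1, so 2+7+1 = 10.
Wednesday + 10 ≡ Saturday — that's 2331's doomsday.
In February the doomsday date is Feb 28 (2331 is not a leap year).
Feb 1 is 27 days before Feb 28; 27 mod 7 = 6, so Saturday − 6 = Sunday.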